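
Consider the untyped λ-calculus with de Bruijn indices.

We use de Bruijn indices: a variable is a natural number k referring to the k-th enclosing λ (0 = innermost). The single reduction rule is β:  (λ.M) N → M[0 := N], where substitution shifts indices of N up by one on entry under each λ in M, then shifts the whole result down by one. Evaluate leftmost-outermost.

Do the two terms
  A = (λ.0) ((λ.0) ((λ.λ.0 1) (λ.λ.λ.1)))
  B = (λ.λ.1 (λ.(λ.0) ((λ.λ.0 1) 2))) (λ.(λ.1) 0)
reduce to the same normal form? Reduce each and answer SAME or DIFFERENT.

Answer: DIFFERENT — A ⇓ λ.0 (λ.λ.λ.1), B ⇓ λ.λ.λ.0 (λ.0)

Working:
Term A:
  start: (λ.0) ((λ.0) ((λ.λ.0 1) (λ.λ.λ.1)))
  →1  (λ.0) ((λ.λ.0 1) (λ.λ.λ.1))
  →2  (λ.λ.0 1) (λ.λ.λ.1)
  →3  λ.0 (λ.λ.λ.1)

Term B:
  start: (λ.λ.1 (λ.(λ.0) ((λ.λ.0 1) 2))) (λ.(λ.1) 0)
  →1  λ.(λ.(λ.1) 0) (λ.(λ.0) ((λ.λ.0 1) (λ.(λ.1) 0)))
  →2  λ.(λ.λ.(λ.0) ((λ.λ.0 1) (λ.(λ.1) 0))) (λ.(λ.0) ((λ.λ.0 1) (λ.(λ.1) 0)))
  →3  λ.λ.(λ.0) ((λ.λ.0 1) (λ.(λ.1) 0))
  →4  λ.λ.(λ.λ.0 1) (λ.(λ.1) 0)
  →5  λ.λ.λ.0 (λ.(λ.1) 0)
  →6  λ.λ.λ.0 (λ.0)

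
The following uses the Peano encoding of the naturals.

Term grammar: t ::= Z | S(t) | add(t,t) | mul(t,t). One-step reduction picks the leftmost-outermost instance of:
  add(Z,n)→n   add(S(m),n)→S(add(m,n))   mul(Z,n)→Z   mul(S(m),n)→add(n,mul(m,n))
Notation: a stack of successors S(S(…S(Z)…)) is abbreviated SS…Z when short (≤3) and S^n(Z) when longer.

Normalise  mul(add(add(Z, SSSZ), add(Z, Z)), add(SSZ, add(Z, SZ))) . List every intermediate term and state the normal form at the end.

  start: mul(add(add(Z, SSSZ), add(Z, Z)), add(SSZ, add(Z, SZ)))
  step 1: mul(add(SSSZ, add(Z, Z)), add(SSZ, add(Z, SZ)))
  step 2: mul(S(add(SSZ, add(Z, Z))), add(SSZ, add(Z, SZ)))
  step 3: add(add(SSZ, add(Z, SZ)), mul(add(SSZ, add(Z, Z)), add(SSZ, add(Z, SZ))))
  step 4: add(S(add(SZ, add(Z, SZ))), mul(add(SSZ, add(Z, Z)), add(SSZ, add(Z, SZ))))
  step 5: S(add(add(SZ, add(Z, SZ)), mul(add(SSZ, add(Z, Z)), add(SSZ, add(Z, SZ)))))
  step 6: S(add(S(add(Z, add(Z, SZ))), mul(add(SSZ, add(Z, Z)), add(SSZ, add(Z, SZ)))))
  step 7: S(S(add(add(Z, add(Z, SZ)), mul(add(SSZ, add(Z, Z)), add(SSZ, add(Z, SZ))))))
  step 8: S(S(add(add(Z, SZ), mul(add(SSZ, add(Z, Z)), add(SSZ, add(Z, SZ))))))
  step 9: S(S(add(SZ, mul(add(SSZ, add(Z, Z)), add(SSZ, add(Z, SZ))))))
  step 10: S(S(S(add(Z, mul(add(SSZ, add(Z, Z)), add(SSZ, add(Z, SZ)))))))
  step 11: S(S(S(mul(add(SSZ, add(Z, Z)), add(SSZ, add(Z, SZ))))))
  step 12: S(S(S(mul(S(add(SZ, add(Z, Z))), add(SSZ, add(Z, SZ))))))
  step 13: S(S(S(add(add(SSZ, add(Z, SZ)), mul(add(SZ, add(Z, Z)), add(SSZ, add(Z, SZ)))))))
  step 14: S(S(S(add(S(add(SZ, add(Z, SZ))), mul(add(SZ, add(Z, Z)), add(SSZ, add(Z, SZ)))))))
  step 15: S(S(S(S(add(add(SZ, add(Z, SZ)), mul(add(SZ, add(Z, Z)), add(SSZ, add(Z, SZ))))))))
  step 16: S(S(S(S(add(S(add(Z, add(Z, SZ))), mul(add(SZ, add(Z, Z)), add(SSZ, add(Z, SZ))))))))
  step 17: S(S(S(S(S(add(add(Z, add(Z, SZ)), mul(add(SZ, add(Z, Z)), add(SSZ, add(Z, SZ)))))))))
  step 18: S(S(S(S(S(add(add(Z, SZ), mul(add(SZ, add(Z, Z)), add(SSZ, add(Z, SZ)))))))))
  step 19: S(S(S(S(S(add(SZ, mul(add(SZ, add(Z, Z)), add(SSZ, add(Z, SZ)))))))))
  step 20: S(S(S(S(S(S(add(Z, mul(add(SZ, add(Z, Z)), add(SSZ, add(Z, SZ))))))))))
  step 21: S(S(S(S(S(S(mul(add(SZ, add(Z, Z)), add(SSZ, add(Z, SZ)))))))))
  step 22: S(S(S(S(S(S(mul(S(add(Z, add(Z, Z))), add(SSZ, add(Z, SZ)))))))))
  step 23: S(S(S(S(S(S(add(add(SSZ, add(Z, SZ)), mul(add(Z, add(Z, Z)), add(SSZ, add(Z, SZ))))))))))
  step 24: S(S(S(S(S(S(add(S(add(SZ, add(Z, SZ))), mul(add(Z, add(Z, Z)), add(SSZ, add(Z, SZ))))))))))
  step 25: S(S(S(S(S(S(S(add(add(SZ, add(Z, SZ)), mul(add(Z, add(Z, Z)), add(SSZ, add(Z, SZ)))))))))))
  step 26: S(S(S(S(S(S(S(add(S(add(Z, add(Z, SZ))), mul(add(Z, add(Z, Z)), add(SSZ, add(Z, SZ)))))))))))
  step 27: S(S(S(S(S(S(S(S(add(add(Z, add(Z, SZ)), mul(add(Z, add(Z, Z)), add(SSZ, add(Z, SZ))))))))))))
  step 28: S(S(S(S(S(S(S(S(add(add(Z, SZ), mul(add(Z, add(Z, Z)), add(SSZ, add(Z, SZ))))))))))))
  step 29: S(S(S(S(S(S(S(S(add(SZ, mul(add(Z, add(Z, Z)), add(SSZ, add(Z, SZ))))))))))))
  step 30: S(S(S(S(S(S(S(S(S(add(Z, mul(add(Z, add(Z, Z)), add(SSZ, add(Z, SZ)))))))))))))
  step 31: S(S(S(S(S(S(S(S(S(mul(add(Z, add(Z, Z)), add(SSZ, add(Z, SZ))))))))))))
  step 32: S(S(S(S(S(S(S(S(S(mul(add(Z, Z), add(SSZ, add(Z, SZ))))))))))))
  step 33: S(S(S(S(S(S(S(S(S(mul(Z, add(SSZ, add(Z, SZ))))))))))))
  step 34: S^9(Z)

Answer: normal form = S^9(Z)  (in 34 steps)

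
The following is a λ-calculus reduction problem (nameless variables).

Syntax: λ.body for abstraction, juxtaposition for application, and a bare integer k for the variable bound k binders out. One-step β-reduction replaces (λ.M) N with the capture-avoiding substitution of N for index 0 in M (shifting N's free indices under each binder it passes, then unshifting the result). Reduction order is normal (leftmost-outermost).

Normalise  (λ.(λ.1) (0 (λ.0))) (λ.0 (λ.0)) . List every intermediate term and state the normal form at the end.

Answer: normal form = λ.0 (λ.0)  (in 2 steps)

Reduction:
  start: (λ.(λ.1) (0 (λ.0))) (λ.0 (λ.0))
  →1  (λ.λ.0 (λ.0)) ((λ.0 (λ.0)) (λ.0))
  →2  λ.0 (λ.0)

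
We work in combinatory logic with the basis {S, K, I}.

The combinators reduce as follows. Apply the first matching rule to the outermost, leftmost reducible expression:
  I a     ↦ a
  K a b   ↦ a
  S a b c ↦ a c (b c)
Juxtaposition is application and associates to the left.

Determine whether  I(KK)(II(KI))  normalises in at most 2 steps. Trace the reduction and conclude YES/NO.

  start: I(KK)(II(KI))
  →1  KK(II(KI))
  →2  K

Answer: YES — reaches normal form K in 2 ≤ 2 steps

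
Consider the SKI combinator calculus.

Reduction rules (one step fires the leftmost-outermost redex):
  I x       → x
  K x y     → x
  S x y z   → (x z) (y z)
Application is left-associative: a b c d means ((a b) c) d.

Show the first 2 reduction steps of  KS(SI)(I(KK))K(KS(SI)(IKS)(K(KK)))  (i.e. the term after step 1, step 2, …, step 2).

  start: KS(SI)(I(KK))K(KS(SI)(IKS)(K(KK)))
  [1] S(I(KK))K(KS(SI)(IKS)(K(KK)))
  [2] I(KK)(KS(SI)(IKS)(K(KK)))(K(KS(SI)(IKS)(K(KK))))

Answer: after 2 steps: I(KK)(KS(SI)(IKS)(K(KK)))(K(KS(SI)(IKS)(K(KK))))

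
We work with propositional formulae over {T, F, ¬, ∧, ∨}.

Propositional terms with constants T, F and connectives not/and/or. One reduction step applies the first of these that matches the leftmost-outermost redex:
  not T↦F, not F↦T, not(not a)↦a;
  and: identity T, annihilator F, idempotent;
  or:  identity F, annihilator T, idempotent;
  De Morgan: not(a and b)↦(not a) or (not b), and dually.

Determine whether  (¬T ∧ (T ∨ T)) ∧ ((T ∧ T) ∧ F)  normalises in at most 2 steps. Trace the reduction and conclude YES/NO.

Answer: NO — after 2 steps the term is F ∧ ((T ∧ T) ∧ F), not yet normal

Reduction:
  start: (¬T ∧ (T ∨ T)) ∧ ((T ∧ T) ∧ F)
  step 1: (F ∧ (T ∨ T)) ∧ ((T ∧ T) ∧ F)
  step 2: F ∧ ((T ∧ T) ∧ F)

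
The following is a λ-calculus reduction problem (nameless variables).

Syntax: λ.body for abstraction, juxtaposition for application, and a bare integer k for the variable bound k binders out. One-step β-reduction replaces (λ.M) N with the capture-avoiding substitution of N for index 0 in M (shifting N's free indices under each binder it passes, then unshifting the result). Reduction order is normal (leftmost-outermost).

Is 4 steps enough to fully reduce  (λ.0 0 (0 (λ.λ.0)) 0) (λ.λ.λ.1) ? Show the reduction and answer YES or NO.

Answer: NO — after 4 steps the term is (λ.λ.λ.1) (λ.λ.0), not yet normal

Derivation:
  start: (λ.0 0 (0 (λ.λ.0)) 0) (λ.λ.λ.1)
  →1  (λ.λ.λ.1) (λ.λ.λ.1) ((λ.λ.λ.1) (λ.λ.0)) (λ.λ.λ.1)
  →2  (λ.λ.1) ((λ.λ.λ.1) (λ.λ.0)) (λ.λ.λ.1)
  →3  (λ.(λ.λ.λ.1) (λ.λ.0)) (λ.λ.λ.1)
  →4  (λ.λ.λ.1) (λ.λ.0)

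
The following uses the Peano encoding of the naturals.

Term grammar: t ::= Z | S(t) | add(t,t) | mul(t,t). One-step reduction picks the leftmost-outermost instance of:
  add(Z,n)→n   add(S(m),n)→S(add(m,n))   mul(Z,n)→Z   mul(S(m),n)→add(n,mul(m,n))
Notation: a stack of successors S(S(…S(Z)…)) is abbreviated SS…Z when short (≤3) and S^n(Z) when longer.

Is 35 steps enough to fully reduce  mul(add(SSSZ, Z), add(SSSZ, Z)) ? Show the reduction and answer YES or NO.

  start: mul(add(SSSZ, Z), add(SSSZ, Z))
  →1  mul(S(add(SSZ, Z)), add(SSSZ, Z))
  →2  add(add(SSSZ, Z), mul(add(SSZ, Z), add(SSSZ, Z)))
  →3  add(S(add(SSZ, Z)), mul(add(SSZ, Z), add(SSSZ, Z)))
  →4  S(add(add(SSZ, Z), mul(add(SSZ, Z), add(SSSZ, Z))))
  →5  S(add(S(add(SZ, Z)), mul(add(SSZ, Z), add(SSSZ, Z))))
  →6  S(S(add(add(SZ, Z), mul(add(SSZ, Z), add(SSSZ, Z)))))
  →7  S(S(add(S(add(Z, Z)), mul(add(SSZ, Z), add(SSSZ, Z)))))
  →8  S(S(S(add(add(Z, Z), mul(add(SSZ, Z), add(SSSZ, Z))))))
  →9  S(S(S(add(Z, mul(add(SSZ, Z), add(SSSZ, Z))))))
  →10  S(S(S(mul(add(SSZ, Z), add(SSSZ, Z)))))
  →11  S(S(S(mul(S(add(SZ, Z)), add(SSSZ, Z)))))
  →12  S(S(S(add(add(SSSZ, Z), mul(add(SZ, Z), add(SSSZ, Z))))))
  →13  S(S(S(add(S(add(SSZ, Z)), mul(add(SZ, Z), add(SSSZ, Z))))))
  →14  S(S(S(S(add(add(SSZ, Z), mul(add(SZ, Z), add(SSSZ, Z)))))))
  →15  S(S(S(S(add(S(add(SZ, Z)), mul(add(SZ, Z), add(SSSZ, Z)))))))
  →16  S(S(S(S(S(add(add(SZ, Z), mul(add(SZ, Z), add(SSSZ, Z))))))))
  →17  S(S(S(S(S(add(S(add(Z, Z)), mul(add(SZ, Z), add(SSSZ, Z))))))))
  →18  S(S(S(S(S(S(add(add(Z, Z), mul(add(SZ, Z), add(SSSZ, Z)))))))))
  →19  S(S(S(S(S(S(add(Z, mul(add(SZ, Z), add(SSSZ, Z)))))))))
  →20  S(S(S(S(S(S(mul(add(SZ, Z), add(SSSZ, Z))))))))
  →21  S(S(S(S(S(S(mul(S(add(Z, Z)), add(SSSZ, Z))))))))
  →22  S(S(S(S(S(S(add(add(SSSZ, Z), mul(add(Z, Z), add(SSSZ, Z)))))))))
  →23  S(S(S(S(S(S(add(S(add(SSZ, Z)), mul(add(Z, Z), add(SSSZ, Z)))))))))
  →24  S(S(S(S(S(S(S(add(add(SSZ, Z), mul(add(Z, Z), add(SSSZ, Z))))))))))
  →25  S(S(S(S(S(S(S(add(S(add(SZ, Z)), mul(add(Z, Z), add(SSSZ, Z))))))))))
  →26  S(S(S(S(S(S(S(S(add(add(SZ, Z), mul(add(Z, Z), add(SSSZ, Z)))))))))))
  →27  S(S(S(S(S(S(S(S(add(S(add(Z, Z)), mul(add(Z, Z), add(SSSZ, Z)))))))))))
  →28  S(S(S(S(S(S(S(S(S(add(add(Z, Z), mul(add(Z, Z), add(SSSZ, Z))))))))))))
  →29  S(S(S(S(S(S(S(S(S(add(Z, mul(add(Z, Z), add(SSSZ, Z))))))))))))
  →30  S(S(S(S(S(S(S(S(S(mul(add(Z, Z), add(SSSZ, Z)))))))))))
  →31  S(S(S(S(S(S(S(S(S(mul(Z, add(SSSZ, Z)))))))))))
  →32  S^9(Z)

Answer: YES — reaches normal form S^9(Z) in 32 ≤ 35 steps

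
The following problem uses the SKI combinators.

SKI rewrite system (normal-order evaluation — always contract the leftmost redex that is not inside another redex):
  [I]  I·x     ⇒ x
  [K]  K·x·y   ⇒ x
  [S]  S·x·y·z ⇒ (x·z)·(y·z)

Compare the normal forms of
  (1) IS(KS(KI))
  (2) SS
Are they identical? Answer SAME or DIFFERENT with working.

Term A:
  start: IS(KS(KI))
  [1] S(KS(KI))
  [2] SS

Term B:
  start: SS

Answer: SAME — A ⇓ SS, B ⇓ SS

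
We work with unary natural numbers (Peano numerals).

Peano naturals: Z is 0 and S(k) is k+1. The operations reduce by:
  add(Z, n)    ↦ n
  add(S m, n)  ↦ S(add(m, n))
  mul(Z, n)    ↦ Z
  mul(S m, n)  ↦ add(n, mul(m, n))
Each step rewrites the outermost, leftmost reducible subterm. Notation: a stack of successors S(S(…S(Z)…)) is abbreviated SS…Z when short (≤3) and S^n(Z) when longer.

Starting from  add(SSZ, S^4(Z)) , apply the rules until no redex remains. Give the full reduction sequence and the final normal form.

  start: add(SSZ, S^4(Z))
  step 1: S(add(SZ, S^4(Z)))
  step 2: S(S(add(Z, S^4(Z))))
  step 3: S^6(Z)

Answer: normal form = S^6(Z)  (in 3 steps)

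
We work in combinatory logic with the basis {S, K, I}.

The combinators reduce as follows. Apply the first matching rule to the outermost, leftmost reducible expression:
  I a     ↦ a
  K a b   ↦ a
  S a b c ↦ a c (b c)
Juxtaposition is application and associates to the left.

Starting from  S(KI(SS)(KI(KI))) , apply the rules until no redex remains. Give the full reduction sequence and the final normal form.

Answer: normal form = SI  (in 3 steps)

Working:
  start: S(KI(SS)(KI(KI)))
  [1] S(I(KI(KI)))
  [2] S(KI(KI))
  [3] SI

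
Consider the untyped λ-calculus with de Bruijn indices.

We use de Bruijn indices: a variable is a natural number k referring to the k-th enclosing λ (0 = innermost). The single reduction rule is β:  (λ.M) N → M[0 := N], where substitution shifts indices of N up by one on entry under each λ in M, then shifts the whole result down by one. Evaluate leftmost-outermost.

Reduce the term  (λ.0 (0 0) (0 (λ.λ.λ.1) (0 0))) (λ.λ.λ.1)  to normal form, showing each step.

Answer: normal form = λ.λ.λ.λ.1  (in 6 steps)

Working:
  start: (λ.0 (0 0) (0 (λ.λ.λ.1) (0 0))) (λ.λ.λ.1)
  step 1: (λ.λ.λ.1) ((λ.λ.λ.1) (λ.λ.λ.1)) ((λ.λ.λ.1) (λ.λ.λ.1) ((λ.λ.λ.1) (λ.λ.λ.1)))
  step 2: (λ.λ.1) ((λ.λ.λ.1) (λ.λ.λ.1) ((λ.λ.λ.1) (λ.λ.λ.1)))
  step 3: λ.(λ.λ.λ.1) (λ.λ.λ.1) ((λ.λ.λ.1) (λ.λ.λ.1))
  step 4: λ.(λ.λ.1) ((λ.λ.λ.1) (λ.λ.λ.1))
  step 5: λ.λ.(λ.λ.λ.1) (λ.λ.λ.1)
  step 6: λ.λ.λ.λ.1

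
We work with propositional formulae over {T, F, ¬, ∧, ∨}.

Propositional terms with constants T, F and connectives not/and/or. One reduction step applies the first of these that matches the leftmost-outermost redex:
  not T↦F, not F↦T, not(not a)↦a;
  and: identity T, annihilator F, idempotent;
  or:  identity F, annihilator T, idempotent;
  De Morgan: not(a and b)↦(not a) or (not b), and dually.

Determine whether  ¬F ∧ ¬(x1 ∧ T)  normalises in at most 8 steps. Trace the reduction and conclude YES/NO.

Answer: YES — reaches normal form ¬x1 in 5 ≤ 8 steps

Reduction:
  start: ¬F ∧ ¬(x1 ∧ T)
  step 1: T ∧ ¬(x1 ∧ T)
  step 2: ¬(x1 ∧ T)
  step 3: ¬x1 ∨ ¬T
  step 4: ¬x1 ∨ F
  step 5: ¬x1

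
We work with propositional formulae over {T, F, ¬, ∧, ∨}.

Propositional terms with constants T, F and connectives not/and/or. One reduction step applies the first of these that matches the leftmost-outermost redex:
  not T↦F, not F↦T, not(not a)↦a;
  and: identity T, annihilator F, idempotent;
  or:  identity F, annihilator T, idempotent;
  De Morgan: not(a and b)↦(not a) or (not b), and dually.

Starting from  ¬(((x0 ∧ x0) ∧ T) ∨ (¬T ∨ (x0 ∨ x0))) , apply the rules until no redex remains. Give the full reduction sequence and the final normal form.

Answer: normal form = ¬x0  (in 12 steps)

Reduction:
  start: ¬(((x0 ∧ x0) ∧ T) ∨ (¬T ∨ (x0 ∨ x0)))
  →1  ¬((x0 ∧ x0) ∧ T) ∧ ¬(¬T ∨ (x0 ∨ x0))
  →2  (¬(x0 ∧ x0) ∨ ¬T) ∧ ¬(¬T ∨ (x0 ∨ x0))
  →3  ((¬x0 ∨ ¬x0) ∨ ¬T) ∧ ¬(¬T ∨ (x0 ∨ x0))
  →4  (¬x0 ∨ ¬T) ∧ ¬(¬T ∨ (x0 ∨ x0))
  →5  (¬x0 ∨ F) ∧ ¬(¬T ∨ (x0 ∨ x0))
  →6  ¬x0 ∧ ¬(¬T ∨ (x0 ∨ x0))
  →7  ¬x0 ∧ (¬¬T ∧ ¬(x0 ∨ x0))
  →8  ¬x0 ∧ (T ∧ ¬(x0 ∨ x0))
  →9  ¬x0 ∧ ¬(x0 ∨ x0)
  →10  ¬x0 ∧ (¬x0 ∧ ¬x0)
  →11  ¬x0 ∧ ¬x0
  →12  ¬x0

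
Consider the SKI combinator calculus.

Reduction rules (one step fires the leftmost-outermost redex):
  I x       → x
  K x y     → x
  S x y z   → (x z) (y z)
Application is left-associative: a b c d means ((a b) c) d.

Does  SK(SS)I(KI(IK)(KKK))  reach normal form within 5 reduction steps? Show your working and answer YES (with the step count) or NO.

  start: SK(SS)I(KI(IK)(KKK))
  step 1: KI(SSI)(KI(IK)(KKK))
  step 2: I(KI(IK)(KKK))
  step 3: KI(IK)(KKK)
  step 4: I(KKK)
  step 5: KKK

Answer: NO — after 5 steps the term is KKK, not yet normal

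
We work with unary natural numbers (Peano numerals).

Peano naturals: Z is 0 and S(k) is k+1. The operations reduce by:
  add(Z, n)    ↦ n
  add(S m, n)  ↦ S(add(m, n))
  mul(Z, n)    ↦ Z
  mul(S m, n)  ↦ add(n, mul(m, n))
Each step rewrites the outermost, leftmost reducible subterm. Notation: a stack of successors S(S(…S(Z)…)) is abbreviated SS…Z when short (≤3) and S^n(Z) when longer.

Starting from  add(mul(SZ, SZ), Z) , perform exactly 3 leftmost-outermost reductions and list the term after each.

Answer: after 3 steps: S(add(add(Z, mul(Z, SZ)), Z))

Working:
  start: add(mul(SZ, SZ), Z)
  [1] add(add(SZ, mul(Z, SZ)), Z)
  [2] add(S(add(Z, mul(Z, SZ))), Z)
  [3] S(add(add(Z, mul(Z, SZ)), Z))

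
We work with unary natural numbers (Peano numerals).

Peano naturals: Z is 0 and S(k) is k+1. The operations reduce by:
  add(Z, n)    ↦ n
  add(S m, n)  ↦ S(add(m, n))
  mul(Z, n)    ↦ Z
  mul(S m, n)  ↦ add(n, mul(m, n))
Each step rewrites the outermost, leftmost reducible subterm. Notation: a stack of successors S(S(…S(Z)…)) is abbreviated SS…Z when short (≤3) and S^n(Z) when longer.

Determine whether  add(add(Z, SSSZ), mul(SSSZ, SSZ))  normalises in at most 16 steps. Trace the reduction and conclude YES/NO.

Answer: NO — after 16 steps the term is S(S(S(S(S(S(S(S(S(add(Z, mul(Z, SSZ))))))))))), not yet normal

Reduction:
  start: add(add(Z, SSSZ), mul(SSSZ, SSZ))
  step 1: add(SSSZ, mul(SSSZ, SSZ))
  step 2: S(add(SSZ, mul(SSSZ, SSZ)))
  step 3: S(S(add(SZ, mul(SSSZ, SSZ))))
  step 4: S(S(S(add(Z, mul(SSSZ, SSZ)))))
  step 5: S(S(S(mul(SSSZ, SSZ))))
  step 6: S(S(S(add(SSZ, mul(SSZ, SSZ)))))
  step 7: S(S(S(S(add(SZ, mul(SSZ, SSZ))))))
  step 8: S(S(S(S(S(add(Z, mul(SSZ, SSZ)))))))
  step 9: S(S(S(S(S(mul(SSZ, SSZ))))))
  step 10: S(S(S(S(S(add(SSZ, mul(SZ, SSZ)))))))
  step 11: S(S(S(S(S(S(add(SZ, mul(SZ, SSZ))))))))
  step 12: S(S(S(S(S(S(S(add(Z, mul(SZ, SSZ)))))))))
  step 13: S(S(S(S(S(S(S(mul(SZ, SSZ))))))))
  step 14: S(S(S(S(S(S(S(add(SSZ, mul(Z, SSZ)))))))))
  step 15: S(S(S(S(S(S(S(S(add(SZ, mul(Z, SSZ))))))))))
  step 16: S(S(S(S(S(S(S(S(S(add(Z, mul(Z, SSZ)))))))))))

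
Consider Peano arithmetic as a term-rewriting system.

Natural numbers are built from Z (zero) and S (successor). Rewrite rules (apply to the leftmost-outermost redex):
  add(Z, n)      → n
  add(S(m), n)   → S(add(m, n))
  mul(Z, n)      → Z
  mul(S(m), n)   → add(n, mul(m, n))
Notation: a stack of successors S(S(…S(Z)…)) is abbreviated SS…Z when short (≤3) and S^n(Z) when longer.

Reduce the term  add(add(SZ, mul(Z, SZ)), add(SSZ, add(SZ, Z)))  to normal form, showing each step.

Answer: normal form = S^4(Z)  (in 10 steps)

Reduction:
  start: add(add(SZ, mul(Z, SZ)), add(SSZ, add(SZ, Z)))
  [1] add(S(add(Z, mul(Z, SZ))), add(SSZ, add(SZ, Z)))
  [2] S(add(add(Z, mul(Z, SZ)), add(SSZ, add(SZ, Z))))
  [3] S(add(mul(Z, SZ), add(SSZ, add(SZ, Z))))
  [4] S(add(Z, add(SSZ, add(SZ, Z))))
  [5] S(add(SSZ, add(SZ, Z)))
  [6] S(S(add(SZ, add(SZ, Z))))
  [7] S(S(S(add(Z, add(SZ, Z)))))
  [8] S(S(S(add(SZ, Z))))
  [9] S(S(S(S(add(Z, Z)))))
  [10] S^4(Z)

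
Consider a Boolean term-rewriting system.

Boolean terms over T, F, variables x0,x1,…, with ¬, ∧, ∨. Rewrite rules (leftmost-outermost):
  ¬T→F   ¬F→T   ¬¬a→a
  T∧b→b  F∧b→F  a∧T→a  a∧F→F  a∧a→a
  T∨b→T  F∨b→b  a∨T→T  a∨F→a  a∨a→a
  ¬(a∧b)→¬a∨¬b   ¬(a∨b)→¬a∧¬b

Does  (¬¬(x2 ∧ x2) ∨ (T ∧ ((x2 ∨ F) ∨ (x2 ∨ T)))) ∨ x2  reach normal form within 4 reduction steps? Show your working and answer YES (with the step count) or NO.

  start: (¬¬(x2 ∧ x2) ∨ (T ∧ ((x2 ∨ F) ∨ (x2 ∨ T)))) ∨ x2
  step 1: ((x2 ∧ x2) ∨ (T ∧ ((x2 ∨ F) ∨ (x2 ∨ T)))) ∨ x2
  step 2: (x2 ∨ (T ∧ ((x2 ∨ F) ∨ (x2 ∨ T)))) ∨ x2
  step 3: (x2 ∨ ((x2 ∨ F) ∨ (x2 ∨ T))) ∨ x2
  step 4: (x2 ∨ (x2 ∨ (x2 ∨ T))) ∨ x2

Answer: NO — after 4 steps the term is (x2 ∨ (x2 ∨ (x2 ∨ T))) ∨ x2, not yet normal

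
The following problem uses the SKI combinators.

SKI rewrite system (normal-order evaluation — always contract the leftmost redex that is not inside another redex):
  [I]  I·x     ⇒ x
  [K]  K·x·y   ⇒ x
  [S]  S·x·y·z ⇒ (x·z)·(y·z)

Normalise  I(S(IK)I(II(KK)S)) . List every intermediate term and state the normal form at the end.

  start: I(S(IK)I(II(KK)S))
  →1  S(IK)I(II(KK)S)
  →2  IK(II(KK)S)(I(II(KK)S))
  →3  K(II(KK)S)(I(II(KK)S))
  →4  II(KK)S
  →5  I(KK)S
  →6  KKS
  →7  K

Answer: normal form = K  (in 7 steps)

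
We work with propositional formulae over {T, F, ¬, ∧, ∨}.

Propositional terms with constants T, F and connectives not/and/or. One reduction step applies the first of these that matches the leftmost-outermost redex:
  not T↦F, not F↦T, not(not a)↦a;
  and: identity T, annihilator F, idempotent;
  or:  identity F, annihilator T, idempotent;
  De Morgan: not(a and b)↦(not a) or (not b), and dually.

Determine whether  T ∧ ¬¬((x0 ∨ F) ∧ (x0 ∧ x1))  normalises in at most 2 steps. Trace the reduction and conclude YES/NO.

Answer: NO — after 2 steps the term is (x0 ∨ F) ∧ (x0 ∧ x1), not yet normal

Working:
  start: T ∧ ¬¬((x0 ∨ F) ∧ (x0 ∧ x1))
  step 1: ¬¬((x0 ∨ F) ∧ (x0 ∧ x1))
  step 2: (x0 ∨ F) ∧ (x0 ∧ x1)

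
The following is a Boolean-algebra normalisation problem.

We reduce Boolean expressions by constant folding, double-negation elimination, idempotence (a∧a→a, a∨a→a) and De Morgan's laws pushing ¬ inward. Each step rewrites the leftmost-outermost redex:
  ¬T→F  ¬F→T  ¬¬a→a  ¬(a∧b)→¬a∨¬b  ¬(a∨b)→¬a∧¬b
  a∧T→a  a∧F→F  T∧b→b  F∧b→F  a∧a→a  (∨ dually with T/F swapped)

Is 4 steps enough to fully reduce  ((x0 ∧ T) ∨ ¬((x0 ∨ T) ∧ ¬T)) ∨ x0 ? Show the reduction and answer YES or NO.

  start: ((x0 ∧ T) ∨ ¬((x0 ∨ T) ∧ ¬T)) ∨ x0
  [1] (x0 ∨ ¬((x0 ∨ T) ∧ ¬T)) ∨ x0
  [2] (x0 ∨ (¬(x0 ∨ T) ∨ ¬¬T)) ∨ x0
  [3] (x0 ∨ ((¬x0 ∧ ¬T) ∨ ¬¬T)) ∨ x0
  [4] (x0 ∨ ((¬x0 ∧ F) ∨ ¬¬T)) ∨ x0

Answer: NO — after 4 steps the term is (x0 ∨ ((¬x0 ∧ F) ∨ ¬¬T)) ∨ x0, not yet normal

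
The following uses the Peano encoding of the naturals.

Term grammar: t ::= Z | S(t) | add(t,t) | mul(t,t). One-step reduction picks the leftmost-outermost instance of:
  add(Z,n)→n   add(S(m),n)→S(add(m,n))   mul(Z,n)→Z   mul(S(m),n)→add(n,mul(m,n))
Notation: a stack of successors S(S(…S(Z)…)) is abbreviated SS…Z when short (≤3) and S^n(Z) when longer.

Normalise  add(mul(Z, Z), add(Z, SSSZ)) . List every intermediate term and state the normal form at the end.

Answer: normal form = SSSZ  (in 3 steps)

Derivation:
  start: add(mul(Z, Z), add(Z, SSSZ))
  [1] add(Z, add(Z, SSSZ))
  [2] add(Z, SSSZ)
  [3] SSSZ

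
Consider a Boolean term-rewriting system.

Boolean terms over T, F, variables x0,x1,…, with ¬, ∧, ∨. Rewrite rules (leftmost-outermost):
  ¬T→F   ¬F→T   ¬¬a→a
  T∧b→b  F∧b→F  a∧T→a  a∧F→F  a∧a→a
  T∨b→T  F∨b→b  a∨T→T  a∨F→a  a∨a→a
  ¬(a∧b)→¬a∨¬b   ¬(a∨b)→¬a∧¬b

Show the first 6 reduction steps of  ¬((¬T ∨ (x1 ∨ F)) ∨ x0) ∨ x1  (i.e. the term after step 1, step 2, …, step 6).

Answer: after 6 steps: ((¬x1 ∧ T) ∧ ¬x0) ∨ x1

Derivation:
  start: ¬((¬T ∨ (x1 ∨ F)) ∨ x0) ∨ x1
  →1  (¬(¬T ∨ (x1 ∨ F)) ∧ ¬x0) ∨ x1
  →2  ((¬¬T ∧ ¬(x1 ∨ F)) ∧ ¬x0) ∨ x1
  →3  ((T ∧ ¬(x1 ∨ F)) ∧ ¬x0) ∨ x1
  →4  (¬(x1 ∨ F) ∧ ¬x0) ∨ x1
  →5  ((¬x1 ∧ ¬F) ∧ ¬x0) ∨ x1
  →6  ((¬x1 ∧ T) ∧ ¬x0) ∨ x1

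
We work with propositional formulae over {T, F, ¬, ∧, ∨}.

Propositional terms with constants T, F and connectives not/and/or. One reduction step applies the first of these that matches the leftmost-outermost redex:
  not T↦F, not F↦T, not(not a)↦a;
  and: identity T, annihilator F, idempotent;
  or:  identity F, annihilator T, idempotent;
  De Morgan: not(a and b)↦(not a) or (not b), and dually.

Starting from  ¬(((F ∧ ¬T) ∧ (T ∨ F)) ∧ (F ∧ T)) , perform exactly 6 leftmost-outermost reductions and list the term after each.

  start: ¬(((F ∧ ¬T) ∧ (T ∨ F)) ∧ (F ∧ T))
  →1  ¬((F ∧ ¬T) ∧ (T ∨ F)) ∨ ¬(F ∧ T)
  →2  (¬(F ∧ ¬T) ∨ ¬(T ∨ F)) ∨ ¬(F ∧ T)
  →3  ((¬F ∨ ¬¬T) ∨ ¬(T ∨ F)) ∨ ¬(F ∧ T)
  →4  ((T ∨ ¬¬T) ∨ ¬(T ∨ F)) ∨ ¬(F ∧ T)
  →5  (T ∨ ¬(T ∨ F)) ∨ ¬(F ∧ T)
  →6  T ∨ ¬(F ∧ T)

Answer: after 6 steps: T ∨ ¬(F ∧ T)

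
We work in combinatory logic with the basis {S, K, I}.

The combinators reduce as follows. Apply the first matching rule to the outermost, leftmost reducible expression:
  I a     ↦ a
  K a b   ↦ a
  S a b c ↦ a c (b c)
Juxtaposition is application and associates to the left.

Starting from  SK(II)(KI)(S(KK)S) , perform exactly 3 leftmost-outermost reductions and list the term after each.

Answer: after 3 steps: I

Derivation:
  start: SK(II)(KI)(S(KK)S)
  →1  K(KI)(II(KI))(S(KK)S)
  →2  KI(S(KK)S)
  →3  I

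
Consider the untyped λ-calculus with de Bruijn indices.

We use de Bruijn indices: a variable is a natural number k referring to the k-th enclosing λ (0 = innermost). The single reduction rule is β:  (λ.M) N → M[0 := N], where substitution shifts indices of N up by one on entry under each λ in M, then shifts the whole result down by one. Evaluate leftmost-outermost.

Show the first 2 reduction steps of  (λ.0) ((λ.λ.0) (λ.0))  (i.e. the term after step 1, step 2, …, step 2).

  start: (λ.0) ((λ.λ.0) (λ.0))
  →1  (λ.λ.0) (λ.0)
  →2  λ.0

Answer: after 2 steps: λ.0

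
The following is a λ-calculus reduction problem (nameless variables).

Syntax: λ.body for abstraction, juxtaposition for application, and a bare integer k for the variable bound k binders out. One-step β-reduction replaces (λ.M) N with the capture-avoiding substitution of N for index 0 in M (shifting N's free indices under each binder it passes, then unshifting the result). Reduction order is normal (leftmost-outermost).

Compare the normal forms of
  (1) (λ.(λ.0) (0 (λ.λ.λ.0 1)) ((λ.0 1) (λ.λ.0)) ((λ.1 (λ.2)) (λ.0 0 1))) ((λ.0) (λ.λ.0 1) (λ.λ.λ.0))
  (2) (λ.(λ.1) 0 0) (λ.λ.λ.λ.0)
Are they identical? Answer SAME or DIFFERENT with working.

Term A:
  start: (λ.(λ.0) (0 (λ.λ.λ.0 1)) ((λ.0 1) (λ.λ.0)) ((λ.1 (λ.2)) (λ.0 0 1))) ((λ.0) (λ.λ.0 1) (λ.λ.λ.0))
  step 1: (λ.0) ((λ.0) (λ.λ.0 1) (λ.λ.λ.0) (λ.λ.λ.0 1)) ((λ.0 ((λ.0) (λ.λ.0 1) (λ.λ.λ.0))) (λ.λ.0)) ((λ.(λ.0) (λ.λ.0 1) (λ.λ.λ.0) (λ.(λ.0) (λ.λ.0 1) (λ.λ.λ.0))) (λ.0 0 ((λ.0) (λ.λ.0 1) (λ.λ.λ.0))))
  step 2: (λ.0) (λ.λ.0 1) (λ.λ.λ.0) (λ.λ.λ.0 1) ((λ.0 ((λ.0) (λ.λ.0 1) (λ.λ.λ.0))) (λ.λ.0)) ((λ.(λ.0) (λ.λ.0 1) (λ.λ.λ.0) (λ.(λ.0) (λ.λ.0 1) (λ.λ.λ.0))) (λ.0 0 ((λ.0) (λ.λ.0 1) (λ.λ.λ.0))))
  step 3: (λ.λ.0 1) (λ.λ.λ.0) (λ.λ.λ.0 1) ((λ.0 ((λ.0) (λ.λ.0 1) (λ.λ.λ.0))) (λ.λ.0)) ((λ.(λ.0) (λ.λ.0 1) (λ.λ.λ.0) (λ.(λ.0) (λ.λ.0 1) (λ.λ.λ.0))) (λ.0 0 ((λ.0) (λ.λ.0 1) (λ.λ.λ.0))))
  step 4: (λ.0 (λ.λ.λ.0)) (λ.λ.λ.0 1) ((λ.0 ((λ.0) (λ.λ.0 1) (λ.λ.λ.0))) (λ.λ.0)) ((λ.(λ.0) (λ.λ.0 1) (λ.λ.λ.0) (λ.(λ.0) (λ.λ.0 1) (λ.λ.λ.0))) (λ.0 0 ((λ.0) (λ.λ.0 1) (λ.λ.λ.0))))
  step 5: (λ.λ.λ.0 1) (λ.λ.λ.0) ((λ.0 ((λ.0) (λ.λ.0 1) (λ.λ.λ.0))) (λ.λ.0)) ((λ.(λ.0) (λ.λ.0 1) (λ.λ.λ.0) (λ.(λ.0) (λ.λ.0 1) (λ.λ.λ.0))) (λ.0 0 ((λ.0) (λ.λ.0 1) (λ.λ.λ.0))))
  step 6: (λ.λ.0 1) ((λ.0 ((λ.0) (λ.λ.0 1) (λ.λ.λ.0))) (λ.λ.0)) ((λ.(λ.0) (λ.λ.0 1) (λ.λ.λ.0) (λ.(λ.0) (λ.λ.0 1) (λ.λ.λ.0))) (λ.0 0 ((λ.0) (λ.λ.0 1) (λ.λ.λ.0))))
  step 7: (λ.0 ((λ.0 ((λ.0) (λ.λ.0 1) (λ.λ.λ.0))) (λ.λ.0))) ((λ.(λ.0) (λ.λ.0 1) (λ.λ.λ.0) (λ.(λ.0) (λ.λ.0 1) (λ.λ.λ.0))) (λ.0 0 ((λ.0) (λ.λ.0 1) (λ.λ.λ.0))))
  step 8: (λ.(λ.0) (λ.λ.0 1) (λ.λ.λ.0) (λ.(λ.0) (λ.λ.0 1) (λ.λ.λ.0))) (λ.0 0 ((λ.0) (λ.λ.0 1) (λ.λ.λ.0))) ((λ.0 ((λ.0) (λ.λ.0 1) (λ.λ.λ.0))) (λ.λ.0))
  step 9: (λ.0) (λ.λ.0 1) (λ.λ.λ.0) (λ.(λ.0) (λ.λ.0 1) (λ.λ.λ.0)) ((λ.0 ((λ.0) (λ.λ.0 1) (λ.λ.λ.0))) (λ.λ.0))
  step 10: (λ.λ.0 1) (λ.λ.λ.0) (λ.(λ.0) (λ.λ.0 1) (λ.λ.λ.0)) ((λ.0 ((λ.0) (λ.λ.0 1) (λ.λ.λ.0))) (λ.λ.0))
  step 11: (λ.0 (λ.λ.λ.0)) (λ.(λ.0) (λ.λ.0 1) (λ.λ.λ.0)) ((λ.0 ((λ.0) (λ.λ.0 1) (λ.λ.λ.0))) (λ.λ.0))
  step 12: (λ.(λ.0) (λ.λ.0 1) (λ.λ.λ.0)) (λ.λ.λ.0) ((λ.0 ((λ.0) (λ.λ.0 1) (λ.λ.λ.0))) (λ.λ.0))
  step 13: (λ.0) (λ.λ.0 1) (λ.λ.λ.0) ((λ.0 ((λ.0) (λ.λ.0 1) (λ.λ.λ.0))) (λ.λ.0))
  step 14: (λ.λ.0 1) (λ.λ.λ.0) ((λ.0 ((λ.0) (λ.λ.0 1) (λ.λ.λ.0))) (λ.λ.0))
  step 15: (λ.0 (λ.λ.λ.0)) ((λ.0 ((λ.0) (λ.λ.0 1) (λ.λ.λ.0))) (λ.λ.0))
  step 16: (λ.0 ((λ.0) (λ.λ.0 1) (λ.λ.λ.0))) (λ.λ.0) (λ.λ.λ.0)
  step 17: (λ.λ.0) ((λ.0) (λ.λ.0 1) (λ.λ.λ.0)) (λ.λ.λ.0)
  step 18: (λ.0) (λ.λ.λ.0)
  step 19: λ.λ.λ.0

Term B:
  start: (λ.(λ.1) 0 0) (λ.λ.λ.λ.0)
  step 1: (λ.λ.λ.λ.λ.0) (λ.λ.λ.λ.0) (λ.λ.λ.λ.0)
  step 2: (λ.λ.λ.λ.0) (λ.λ.λ.λ.0)
  step 3: λ.λ.λ.0

Answer: SAME — A ⇓ λ.λ.λ.0, B ⇓ λ.λ.λ.0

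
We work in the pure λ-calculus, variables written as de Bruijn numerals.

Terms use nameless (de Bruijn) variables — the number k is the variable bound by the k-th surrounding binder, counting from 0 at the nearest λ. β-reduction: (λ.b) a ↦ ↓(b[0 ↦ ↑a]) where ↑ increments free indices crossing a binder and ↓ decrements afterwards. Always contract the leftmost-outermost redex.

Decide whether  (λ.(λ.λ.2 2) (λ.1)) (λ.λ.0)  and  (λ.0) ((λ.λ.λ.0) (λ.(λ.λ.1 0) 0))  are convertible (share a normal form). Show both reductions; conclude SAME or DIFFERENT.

Answer: SAME — A ⇓ λ.λ.0, B ⇓ λ.λ.0

Reduction:
Term A:
  start: (λ.(λ.λ.2 2) (λ.1)) (λ.λ.0)
  step 1: (λ.λ.(λ.λ.0) (λ.λ.0)) (λ.λ.λ.0)
  step 2: λ.(λ.λ.0) (λ.λ.0)
  step 3: λ.λ.0

Term B:
  start: (λ.0) ((λ.λ.λ.0) (λ.(λ.λ.1 0) 0))
  step 1: (λ.λ.λ.0) (λ.(λ.λ.1 0) 0)
  step 2: λ.λ.0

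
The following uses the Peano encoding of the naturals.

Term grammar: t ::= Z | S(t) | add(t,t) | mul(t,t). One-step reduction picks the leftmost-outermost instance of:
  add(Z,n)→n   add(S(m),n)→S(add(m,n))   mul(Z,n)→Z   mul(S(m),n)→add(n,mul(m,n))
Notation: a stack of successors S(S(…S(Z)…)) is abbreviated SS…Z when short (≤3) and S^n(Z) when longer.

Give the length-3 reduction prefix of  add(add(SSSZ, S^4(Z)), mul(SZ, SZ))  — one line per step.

  start: add(add(SSSZ, S^4(Z)), mul(SZ, SZ))
  step 1: add(S(add(SSZ, S^4(Z))), mul(SZ, SZ))
  step 2: S(add(add(SSZ, S^4(Z)), mul(SZ, SZ)))
  step 3: S(add(S(add(SZ, S^4(Z))), mul(SZ, SZ)))

Answer: after 3 steps: S(add(S(add(SZ, S^4(Z))), mul(SZ, SZ)))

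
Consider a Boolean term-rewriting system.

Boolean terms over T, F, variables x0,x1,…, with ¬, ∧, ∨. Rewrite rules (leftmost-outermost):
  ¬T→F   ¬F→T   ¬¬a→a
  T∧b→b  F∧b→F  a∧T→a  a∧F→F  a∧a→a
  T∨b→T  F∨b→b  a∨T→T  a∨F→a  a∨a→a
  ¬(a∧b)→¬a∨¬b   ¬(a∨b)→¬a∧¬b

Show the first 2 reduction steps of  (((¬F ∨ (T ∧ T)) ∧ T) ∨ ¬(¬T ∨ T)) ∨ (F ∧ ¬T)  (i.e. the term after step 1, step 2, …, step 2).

  start: (((¬F ∨ (T ∧ T)) ∧ T) ∨ ¬(¬T ∨ T)) ∨ (F ∧ ¬T)
  →1  ((¬F ∨ (T ∧ T)) ∨ ¬(¬T ∨ T)) ∨ (F ∧ ¬T)
  →2  ((T ∨ (T ∧ T)) ∨ ¬(¬T ∨ T)) ∨ (F ∧ ¬T)

Answer: after 2 steps: ((T ∨ (T ∧ T)) ∨ ¬(¬T ∨ T)) ∨ (F ∧ ¬T)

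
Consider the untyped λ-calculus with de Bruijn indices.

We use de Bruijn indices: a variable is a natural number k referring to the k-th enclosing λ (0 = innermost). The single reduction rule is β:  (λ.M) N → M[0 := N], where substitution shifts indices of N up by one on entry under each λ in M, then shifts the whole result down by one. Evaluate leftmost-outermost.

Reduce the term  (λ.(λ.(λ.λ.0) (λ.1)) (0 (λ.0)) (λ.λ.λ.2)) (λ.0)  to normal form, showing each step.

Answer: normal form = λ.λ.λ.2  (in 4 steps)

Working:
  start: (λ.(λ.(λ.λ.0) (λ.1)) (0 (λ.0)) (λ.λ.λ.2)) (λ.0)
  →1  (λ.(λ.λ.0) (λ.1)) ((λ.0) (λ.0)) (λ.λ.λ.2)
  →2  (λ.λ.0) (λ.(λ.0) (λ.0)) (λ.λ.λ.2)
  →3  (λ.0) (λ.λ.λ.2)
  →4  λ.λ.λ.2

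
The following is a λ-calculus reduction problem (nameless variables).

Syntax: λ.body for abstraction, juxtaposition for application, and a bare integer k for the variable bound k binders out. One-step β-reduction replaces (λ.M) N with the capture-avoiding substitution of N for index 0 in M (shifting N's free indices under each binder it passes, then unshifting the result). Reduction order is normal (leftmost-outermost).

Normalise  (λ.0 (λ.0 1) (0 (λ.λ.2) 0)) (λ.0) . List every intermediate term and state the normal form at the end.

Answer: normal form = λ.0  (in 6 steps)

Derivation:
  start: (λ.0 (λ.0 1) (0 (λ.λ.2) 0)) (λ.0)
  step 1: (λ.0) (λ.0 (λ.0)) ((λ.0) (λ.λ.λ.0) (λ.0))
  step 2: (λ.0 (λ.0)) ((λ.0) (λ.λ.λ.0) (λ.0))
  step 3: (λ.0) (λ.λ.λ.0) (λ.0) (λ.0)
  step 4: (λ.λ.λ.0) (λ.0) (λ.0)
  step 5: (λ.λ.0) (λ.0)
  step 6: λ.0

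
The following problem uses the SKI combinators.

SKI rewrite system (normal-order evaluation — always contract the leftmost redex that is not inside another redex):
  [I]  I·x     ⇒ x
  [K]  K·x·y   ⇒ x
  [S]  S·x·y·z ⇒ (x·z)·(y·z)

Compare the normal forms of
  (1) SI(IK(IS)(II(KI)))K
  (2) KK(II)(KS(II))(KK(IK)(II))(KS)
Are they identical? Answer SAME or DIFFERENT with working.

Answer: DIFFERENT — A ⇓ K(SK), B ⇓ S(KS)

Derivation:
Term A:
  start: SI(IK(IS)(II(KI)))K
  [1] IK(IK(IS)(II(KI))K)
  [2] K(IK(IS)(II(KI))K)
  [3] K(K(IS)(II(KI))K)
  [4] K(ISK)
  [5] K(SK)

Term B:
  start: KK(II)(KS(II))(KK(IK)(II))(KS)
  [1] K(KS(II))(KK(IK)(II))(KS)
  [2] KS(II)(KS)
  [3] S(KS)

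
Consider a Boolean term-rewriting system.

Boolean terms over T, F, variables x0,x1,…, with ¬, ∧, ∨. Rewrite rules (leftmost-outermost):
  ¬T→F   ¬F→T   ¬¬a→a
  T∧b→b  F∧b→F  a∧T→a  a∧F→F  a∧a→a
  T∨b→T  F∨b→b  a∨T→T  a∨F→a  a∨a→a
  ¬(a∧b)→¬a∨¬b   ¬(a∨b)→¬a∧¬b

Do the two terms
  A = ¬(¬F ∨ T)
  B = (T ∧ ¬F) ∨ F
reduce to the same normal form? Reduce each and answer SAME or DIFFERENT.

Answer: DIFFERENT — A ⇓ F, B ⇓ T

Working:
Term A:
  start: ¬(¬F ∨ T)
  →1  ¬¬F ∧ ¬T
  →2  F ∧ ¬T
  →3  F

Term B:
  start: (T ∧ ¬F) ∨ F
  →1  T ∧ ¬F
  →2  ¬F
  →3  T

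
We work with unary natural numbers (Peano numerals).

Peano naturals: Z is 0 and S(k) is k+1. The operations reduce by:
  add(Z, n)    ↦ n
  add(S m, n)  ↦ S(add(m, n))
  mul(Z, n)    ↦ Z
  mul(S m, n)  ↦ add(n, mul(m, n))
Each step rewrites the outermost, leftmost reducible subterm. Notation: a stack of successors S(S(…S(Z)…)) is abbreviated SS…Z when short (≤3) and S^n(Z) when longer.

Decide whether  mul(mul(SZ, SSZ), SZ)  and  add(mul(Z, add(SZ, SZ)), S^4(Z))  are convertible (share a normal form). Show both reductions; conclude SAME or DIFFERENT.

Term A:
  start: mul(mul(SZ, SSZ), SZ)
  step 1: mul(add(SSZ, mul(Z, SSZ)), SZ)
  step 2: mul(S(add(SZ, mul(Z, SSZ))), SZ)
  step 3: add(SZ, mul(add(SZ, mul(Z, SSZ)), SZ))
  step 4: S(add(Z, mul(add(SZ, mul(Z, SSZ)), SZ)))
  step 5: S(mul(add(SZ, mul(Z, SSZ)), SZ))
  step 6: S(mul(S(add(Z, mul(Z, SSZ))), SZ))
  step 7: S(add(SZ, mul(add(Z, mul(Z, SSZ)), SZ)))
  step 8: S(S(add(Z, mul(add(Z, mul(Z, SSZ)), SZ))))
  step 9: S(S(mul(add(Z, mul(Z, SSZ)), SZ)))
  step 10: S(S(mul(mul(Z, SSZ), SZ)))
  step 11: S(S(mul(Z, SZ)))
  step 12: SSZ

Term B:
  start: add(mul(Z, add(SZ, SZ)), S^4(Z))
  step 1: add(Z, S^4(Z))
  step 2: S^4(Z)

Answer: DIFFERENT — A ⇓ SSZ, B ⇓ S^4(Z)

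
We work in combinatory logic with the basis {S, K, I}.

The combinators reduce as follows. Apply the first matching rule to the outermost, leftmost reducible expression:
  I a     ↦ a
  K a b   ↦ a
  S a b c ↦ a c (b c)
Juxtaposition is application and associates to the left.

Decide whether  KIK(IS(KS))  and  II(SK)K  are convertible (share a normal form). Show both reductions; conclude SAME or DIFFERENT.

Answer: DIFFERENT — A ⇓ S(KS), B ⇓ SKK

Reduction:
Term A:
  start: KIK(IS(KS))
  [1] I(IS(KS))
  [2] IS(KS)
  [3] S(KS)

Term B:
  start: II(SK)K
  [1] I(SK)K
  [2] SKK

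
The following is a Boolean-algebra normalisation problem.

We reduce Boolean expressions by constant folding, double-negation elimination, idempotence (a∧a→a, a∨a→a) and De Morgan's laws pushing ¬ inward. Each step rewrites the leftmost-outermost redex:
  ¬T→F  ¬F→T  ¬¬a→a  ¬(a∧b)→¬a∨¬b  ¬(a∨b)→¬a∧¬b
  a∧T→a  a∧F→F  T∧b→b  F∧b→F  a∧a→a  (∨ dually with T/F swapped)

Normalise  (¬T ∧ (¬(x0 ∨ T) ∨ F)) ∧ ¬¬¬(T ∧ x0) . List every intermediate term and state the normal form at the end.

Answer: normal form = F  (in 3 steps)

Reduction:
  start: (¬T ∧ (¬(x0 ∨ T) ∨ F)) ∧ ¬¬¬(T ∧ x0)
  [1] (F ∧ (¬(x0 ∨ T) ∨ F)) ∧ ¬¬¬(T ∧ x0)
  [2] F ∧ ¬¬¬(T ∧ x0)
  [3] F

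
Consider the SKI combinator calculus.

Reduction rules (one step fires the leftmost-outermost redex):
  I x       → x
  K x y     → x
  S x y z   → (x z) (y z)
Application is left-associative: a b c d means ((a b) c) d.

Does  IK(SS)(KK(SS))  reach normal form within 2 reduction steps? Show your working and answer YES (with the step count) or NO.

  start: IK(SS)(KK(SS))
  →1  K(SS)(KK(SS))
  →2  SS

Answer: YES — reaches normal form SS in 2 ≤ 2 steps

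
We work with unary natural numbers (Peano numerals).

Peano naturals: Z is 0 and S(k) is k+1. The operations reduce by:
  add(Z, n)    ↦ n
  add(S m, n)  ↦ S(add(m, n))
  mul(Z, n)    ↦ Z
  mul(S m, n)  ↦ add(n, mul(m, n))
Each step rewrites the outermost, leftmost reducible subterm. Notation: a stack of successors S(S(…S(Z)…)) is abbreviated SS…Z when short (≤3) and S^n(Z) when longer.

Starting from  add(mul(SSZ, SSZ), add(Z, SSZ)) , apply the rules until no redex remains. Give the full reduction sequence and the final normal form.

Answer: normal form = S^6(Z)  (in 15 steps)

Reduction:
  start: add(mul(SSZ, SSZ), add(Z, SSZ))
  →1  add(add(SSZ, mul(SZ, SSZ)), add(Z, SSZ))
  →2  add(S(add(SZ, mul(SZ, SSZ))), add(Z, SSZ))
  →3  S(add(add(SZ, mul(SZ, SSZ)), add(Z, SSZ)))
  →4  S(add(S(add(Z, mul(SZ, SSZ))), add(Z, SSZ)))
  →5  S(S(add(add(Z, mul(SZ, SSZ)), add(Z, SSZ))))
  →6  S(S(add(mul(SZ, SSZ), add(Z, SSZ))))
  →7  S(S(add(add(SSZ, mul(Z, SSZ)), add(Z, SSZ))))
  →8  S(S(add(S(add(SZ, mul(Z, SSZ))), add(Z, SSZ))))
  →9  S(S(S(add(add(SZ, mul(Z, SSZ)), add(Z, SSZ)))))
  →10  S(S(S(add(S(add(Z, mul(Z, SSZ))), add(Z, SSZ)))))
  →11  S(S(S(S(add(add(Z, mul(Z, SSZ)), add(Z, SSZ))))))
  →12  S(S(S(S(add(mul(Z, SSZ), add(Z, SSZ))))))
  →13  S(S(S(S(add(Z, add(Z, SSZ))))))
  →14  S(S(S(S(add(Z, SSZ)))))
  →15  S^6(Z)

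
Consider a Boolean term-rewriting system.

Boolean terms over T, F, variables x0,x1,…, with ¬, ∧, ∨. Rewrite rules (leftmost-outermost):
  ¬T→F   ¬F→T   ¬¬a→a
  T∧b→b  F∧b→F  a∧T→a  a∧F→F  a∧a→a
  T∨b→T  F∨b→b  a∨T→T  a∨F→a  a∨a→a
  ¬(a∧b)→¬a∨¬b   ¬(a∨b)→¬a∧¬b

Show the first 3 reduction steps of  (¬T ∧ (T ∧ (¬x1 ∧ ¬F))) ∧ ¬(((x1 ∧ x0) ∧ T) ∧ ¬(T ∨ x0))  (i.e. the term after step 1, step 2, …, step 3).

  start: (¬T ∧ (T ∧ (¬x1 ∧ ¬F))) ∧ ¬(((x1 ∧ x0) ∧ T) ∧ ¬(T ∨ x0))
  →1  (F ∧ (T ∧ (¬x1 ∧ ¬F))) ∧ ¬(((x1 ∧ x0) ∧ T) ∧ ¬(T ∨ x0))
  →2  F ∧ ¬(((x1 ∧ x0) ∧ T) ∧ ¬(T ∨ x0))
  →3  F

Answer: after 3 steps: F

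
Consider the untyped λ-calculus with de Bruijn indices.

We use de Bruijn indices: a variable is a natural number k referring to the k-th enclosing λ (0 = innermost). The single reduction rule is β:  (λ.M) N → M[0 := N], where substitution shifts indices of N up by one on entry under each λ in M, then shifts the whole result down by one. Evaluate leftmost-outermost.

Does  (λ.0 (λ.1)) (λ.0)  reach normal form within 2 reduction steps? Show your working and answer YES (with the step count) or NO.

  start: (λ.0 (λ.1)) (λ.0)
  step 1: (λ.0) (λ.λ.0)
  step 2: λ.λ.0

Answer: YES — reaches normal form λ.λ.0 in 2 ≤ 2 steps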